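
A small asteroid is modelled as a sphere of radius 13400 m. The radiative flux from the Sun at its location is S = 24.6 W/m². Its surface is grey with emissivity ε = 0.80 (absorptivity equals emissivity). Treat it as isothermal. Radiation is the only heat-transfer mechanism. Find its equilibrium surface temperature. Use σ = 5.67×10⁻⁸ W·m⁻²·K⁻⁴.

At equilibrium, absorbed power = emitted power.
Absorbing cross-section = πr² = 5.641×10⁸ m²; emitting surface = 4πr² = 2.256×10⁹ m² (ratio 4).
εS·A_cross = εσ·A_surf·T⁴  ⇒  T⁴ = S/(4σ)   (ε cancels).
T⁴ = 24.6/(4·5.67×10⁻⁸) = 1.085×10⁸ K⁴.
T = (1.085×10⁸)^(1/4).

T ≈ 102 K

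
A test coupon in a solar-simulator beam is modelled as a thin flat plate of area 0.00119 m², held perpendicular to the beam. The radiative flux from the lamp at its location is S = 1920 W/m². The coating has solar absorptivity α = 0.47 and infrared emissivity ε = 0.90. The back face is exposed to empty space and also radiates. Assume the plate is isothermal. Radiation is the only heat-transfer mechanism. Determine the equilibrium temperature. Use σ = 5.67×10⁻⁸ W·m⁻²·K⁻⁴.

T ≈ 307 K

At equilibrium, absorbed power = emitted power.
Absorbing cross-section = A = 0.001190 m²; emitting surface = 2A = 0.002380 m² (ratio 2).
αS·A_cross = εσ·A_surf·T⁴  ⇒  T⁴ = αS/(ε·2σ).
T⁴ = 0.470·1920/(0.90·2·5.67×10⁻⁸) = 8.842×10⁹ K⁴.
T = (8.842×10⁹)^(1/4).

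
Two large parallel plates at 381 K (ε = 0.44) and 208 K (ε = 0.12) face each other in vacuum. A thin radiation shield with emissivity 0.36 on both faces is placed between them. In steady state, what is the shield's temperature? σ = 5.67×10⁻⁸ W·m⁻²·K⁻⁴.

T_s ≈ 353 K

In steady state the net flux on the hot side equals that on the cold side.
σ(T₁⁴−T_s⁴)/D₁ = σ(T_s⁴−T₂⁴)/D₂, with D₁ = 1/ε₁+1/ε_s−1 = 4.051, D₂ = 1/ε_s+1/ε₂−1 = 10.11.
Solve for T_s⁴: T_s⁴ = (D₂·T₁⁴ + D₁·T₂⁴)/(D₁+D₂) = 1.558×10¹⁰ K⁴.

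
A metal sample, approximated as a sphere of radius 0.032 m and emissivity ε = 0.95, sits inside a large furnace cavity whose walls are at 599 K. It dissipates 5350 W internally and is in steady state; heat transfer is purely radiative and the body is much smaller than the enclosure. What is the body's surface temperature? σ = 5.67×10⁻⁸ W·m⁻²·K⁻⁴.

For a small grey body in a large enclosure, net radiated power = εσA(T⁴ − T_w⁴).
Steady state: P = εσA(T⁴ − T_w⁴) with A = 4πr² = 0.01287 m².
T⁴ = P/(εσA) + T_w⁴ = 5350/(0.95·5.67×10⁻⁸·0.01287) + (599)⁴
    = 7.719×10¹² + 1.287×10¹¹ = 7.847×10¹² K⁴.

T ≈ 1670 K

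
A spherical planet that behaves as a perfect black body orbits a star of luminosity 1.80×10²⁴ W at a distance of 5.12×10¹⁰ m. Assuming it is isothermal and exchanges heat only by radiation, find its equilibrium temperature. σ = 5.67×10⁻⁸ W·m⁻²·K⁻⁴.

First find the stellar flux at distance d: S = L/(4πd²) = 1.80×10²⁴/(4π·(5.12×10¹⁰)²) = 54.64 W/m².
For an isothermal sphere, absorbed (1−a)S·πr² = emitted σ·4πr²·T⁴, so T⁴ = (1−a)S/(4σ).
T⁴ = 1.00·54.64/(4·5.67×10⁻⁸) = 2.409×10⁸ K⁴.

T ≈ 125 K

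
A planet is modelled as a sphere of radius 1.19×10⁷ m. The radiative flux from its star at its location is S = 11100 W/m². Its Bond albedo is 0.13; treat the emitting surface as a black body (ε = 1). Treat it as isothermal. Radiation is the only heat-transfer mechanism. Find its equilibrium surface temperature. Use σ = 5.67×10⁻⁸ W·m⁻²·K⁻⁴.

T ≈ 454 K

At equilibrium, absorbed power = emitted power.
Absorbing cross-section = πr² = 4.449×10¹⁴ m²; emitting surface = 4πr² = 1.780×10¹⁵ m² (ratio 4).
(1−a)S·A_cross = εσ·A_surf·T⁴  ⇒  T⁴ = (1−a)S/(4σ).
T⁴ = 0.870·11100/(4·5.67×10⁻⁸) = 4.258×10¹⁰ K⁴.
T = (4.258×10¹⁰)^(1/4).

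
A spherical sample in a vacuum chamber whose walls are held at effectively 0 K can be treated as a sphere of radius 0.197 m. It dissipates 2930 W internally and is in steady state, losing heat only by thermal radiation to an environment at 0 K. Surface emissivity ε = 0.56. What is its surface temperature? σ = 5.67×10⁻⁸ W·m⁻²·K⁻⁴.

T ≈ 660 K

Steady state: internal power = radiated power, P = εσA T⁴.
Radiating area A = 4πr² = 0.4877 m².
T⁴ = P/(εσA) = 2930/(0.56·5.67×10⁻⁸·0.4877) = 1.892×10¹¹ K⁴.
T = (1.892×10¹¹)^(1/4).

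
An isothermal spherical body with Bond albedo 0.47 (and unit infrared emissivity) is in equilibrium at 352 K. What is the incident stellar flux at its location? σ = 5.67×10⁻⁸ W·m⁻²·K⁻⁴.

(1−a)S·πr² = σ·4πr²·T⁴ ⇒ S = 4σT⁴/(1−a).
S = 4·5.67×10⁻⁸·1.535×10¹⁰/0.530.

S ≈ 6570 W/m²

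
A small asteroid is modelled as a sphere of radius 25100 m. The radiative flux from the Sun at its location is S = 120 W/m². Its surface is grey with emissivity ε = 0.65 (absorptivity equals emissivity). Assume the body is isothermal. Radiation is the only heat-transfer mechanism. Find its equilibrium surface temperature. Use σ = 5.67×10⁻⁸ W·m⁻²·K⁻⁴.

T ≈ 152 K

At equilibrium, absorbed power = emitted power.
Absorbing cross-section = πr² = 1.979×10⁹ m²; emitting surface = 4πr² = 7.917×10⁹ m² (ratio 4).
εS·A_cross = εσ·A_surf·T⁴  ⇒  T⁴ = S/(4σ)   (ε cancels).
T⁴ = 120/(4·5.67×10⁻⁸) = 5.291×10⁸ K⁴.
T = (5.291×10⁸)^(1/4).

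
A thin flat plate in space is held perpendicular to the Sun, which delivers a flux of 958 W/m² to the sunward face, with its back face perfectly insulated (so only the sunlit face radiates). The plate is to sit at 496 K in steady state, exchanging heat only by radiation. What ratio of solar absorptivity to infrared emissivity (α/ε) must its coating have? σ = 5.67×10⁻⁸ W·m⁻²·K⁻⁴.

Balance: αS·A = εσ·1A·T⁴ ⇒ α/ε = σT⁴/S.
α/ε = 5.67×10⁻⁸·(496)⁴/958 = 5.67×10⁻⁸·6.052×10¹⁰/958.

α/ε ≈ 3.58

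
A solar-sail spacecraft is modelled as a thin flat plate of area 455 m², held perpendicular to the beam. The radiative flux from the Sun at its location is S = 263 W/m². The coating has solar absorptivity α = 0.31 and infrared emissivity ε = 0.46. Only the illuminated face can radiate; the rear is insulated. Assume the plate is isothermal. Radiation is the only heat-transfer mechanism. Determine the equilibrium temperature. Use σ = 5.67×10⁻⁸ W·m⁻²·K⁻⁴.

T ≈ 236 K

At equilibrium, absorbed power = emitted power.
Absorbing cross-section = A = 455.0 m²; emitting surface = A = 455.0 m² (ratio 1).
αS·A_cross = εσ·A_surf·T⁴  ⇒  T⁴ = αS/(ε·1σ).
T⁴ = 0.310·263/(0.46·1·5.67×10⁻⁸) = 3.126×10⁹ K⁴.
T = (3.126×10⁹)^(1/4).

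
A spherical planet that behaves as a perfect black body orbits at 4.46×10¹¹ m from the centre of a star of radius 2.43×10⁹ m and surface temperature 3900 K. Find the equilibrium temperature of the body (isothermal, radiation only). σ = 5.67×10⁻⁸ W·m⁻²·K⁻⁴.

T ≈ 204 K

The star's surface emits σT_*⁴; at distance d the flux is S = σT_*⁴(R_*/d)².
S = 5.67×10⁻⁸·(3900)⁴·(2.43×10⁹/4.46×10¹¹)² = 389.4 W/m².
For an isothermal sphere T⁴ = (1−a)S/(4σ) = 1.717×10⁹ K⁴.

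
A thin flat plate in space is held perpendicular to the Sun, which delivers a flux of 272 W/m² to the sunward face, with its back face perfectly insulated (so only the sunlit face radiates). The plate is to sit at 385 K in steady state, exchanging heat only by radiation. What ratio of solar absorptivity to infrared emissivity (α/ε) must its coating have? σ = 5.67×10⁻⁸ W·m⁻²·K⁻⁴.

α/ε ≈ 4.58

Balance: αS·A = εσ·1A·T⁴ ⇒ α/ε = σT⁴/S.
α/ε = 5.67×10⁻⁸·(385)⁴/272 = 5.67×10⁻⁸·2.197×10¹⁰/272.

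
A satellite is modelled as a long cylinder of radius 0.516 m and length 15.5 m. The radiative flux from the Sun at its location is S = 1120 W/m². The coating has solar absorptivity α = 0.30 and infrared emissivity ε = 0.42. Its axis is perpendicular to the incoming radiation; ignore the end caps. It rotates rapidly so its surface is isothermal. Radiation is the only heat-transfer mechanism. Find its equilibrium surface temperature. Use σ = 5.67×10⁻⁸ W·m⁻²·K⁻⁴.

T ≈ 259 K

At equilibrium, absorbed power = emitted power.
Absorbing cross-section = 2rL = 16.00 m²; emitting surface = 2πrL = 50.25 m² (ratio π).
αS·A_cross = εσ·A_surf·T⁴  ⇒  T⁴ = αS/(ε·πσ).
T⁴ = 0.300·1120/(0.42·π·5.67×10⁻⁸) = 4.491×10⁹ K⁴.
T = (4.491×10⁹)^(1/4).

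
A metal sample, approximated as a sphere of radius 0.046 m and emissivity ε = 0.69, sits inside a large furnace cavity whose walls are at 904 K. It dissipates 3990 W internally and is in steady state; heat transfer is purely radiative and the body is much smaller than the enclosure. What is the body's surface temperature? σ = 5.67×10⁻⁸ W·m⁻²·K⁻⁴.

For a small grey body in a large enclosure, net radiated power = εσA(T⁴ − T_w⁴).
Steady state: P = εσA(T⁴ − T_w⁴) with A = 4πr² = 0.02659 m².
T⁴ = P/(εσA) + T_w⁴ = 3990/(0.69·5.67×10⁻⁸·0.02659) + (904)⁴
    = 3.835×10¹² + 6.678×10¹¹ = 4.503×10¹² K⁴.

T ≈ 1460 K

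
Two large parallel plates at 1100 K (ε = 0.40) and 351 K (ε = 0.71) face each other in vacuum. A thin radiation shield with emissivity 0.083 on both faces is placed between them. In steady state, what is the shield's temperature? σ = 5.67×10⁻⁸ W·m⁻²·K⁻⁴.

In steady state the net flux on the hot side equals that on the cold side.
σ(T₁⁴−T_s⁴)/D₁ = σ(T_s⁴−T₂⁴)/D₂, with D₁ = 1/ε₁+1/ε_s−1 = 13.55, D₂ = 1/ε_s+1/ε₂−1 = 12.46.
Solve for T_s⁴: T_s⁴ = (D₂·T₁⁴ + D₁·T₂⁴)/(D₁+D₂) = 7.092×10¹¹ K⁴.

T_s ≈ 918 K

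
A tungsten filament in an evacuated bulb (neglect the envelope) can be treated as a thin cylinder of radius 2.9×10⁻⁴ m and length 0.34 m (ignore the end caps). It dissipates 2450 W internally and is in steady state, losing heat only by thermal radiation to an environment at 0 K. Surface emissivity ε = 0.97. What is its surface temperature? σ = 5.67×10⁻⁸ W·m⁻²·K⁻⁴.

T ≈ 2910 K

Steady state: internal power = radiated power, P = εσA T⁴.
Radiating area A = 2πrL = 6.195×10⁻⁴ m².
T⁴ = P/(εσA) = 2450/(0.97·5.67×10⁻⁸·6.195×10⁻⁴) = 7.190×10¹³ K⁴.
T = (7.190×10¹³)^(1/4).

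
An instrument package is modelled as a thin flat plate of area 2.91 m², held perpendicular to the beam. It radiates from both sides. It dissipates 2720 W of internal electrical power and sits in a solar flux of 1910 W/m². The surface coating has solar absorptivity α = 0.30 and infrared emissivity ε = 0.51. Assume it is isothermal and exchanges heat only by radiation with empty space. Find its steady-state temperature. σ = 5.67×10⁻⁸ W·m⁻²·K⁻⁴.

T ≈ 402 K

At steady state, absorbed solar power + internal power = radiated power.
Absorbed: α·S·A_cross = 0.30·1910·2.910 = 1667 W (cross-section A).
Total input = 1667 + 2720 = 4387 W.
Radiated: εσ·A_surf·T⁴ with A_surf = 2A = 5.820 m².
T⁴ = 4387/(0.51·5.67×10⁻⁸·5.820) = 2.607×10¹⁰ K⁴.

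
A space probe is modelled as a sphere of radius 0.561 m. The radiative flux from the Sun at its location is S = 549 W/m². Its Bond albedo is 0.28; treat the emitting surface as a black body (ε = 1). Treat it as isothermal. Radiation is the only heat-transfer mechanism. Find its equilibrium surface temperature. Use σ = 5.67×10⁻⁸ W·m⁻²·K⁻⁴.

At equilibrium, absorbed power = emitted power.
Absorbing cross-section = πr² = 0.9887 m²; emitting surface = 4πr² = 3.955 m² (ratio 4).
(1−a)S·A_cross = εσ·A_surf·T⁴  ⇒  T⁴ = (1−a)S/(4σ).
T⁴ = 0.720·549/(4·5.67×10⁻⁸) = 1.743×10⁹ K⁴.
T = (1.743×10⁹)^(1/4).

T ≈ 204 K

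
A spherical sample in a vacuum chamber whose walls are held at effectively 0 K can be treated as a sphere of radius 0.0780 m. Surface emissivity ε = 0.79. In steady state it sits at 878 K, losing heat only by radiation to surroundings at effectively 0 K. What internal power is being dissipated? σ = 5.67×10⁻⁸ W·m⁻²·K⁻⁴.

Steady state: P = εσA T⁴.
A = 4πr² = 0.07645 m²; T⁴ = (878)⁴ = 5.943×10¹¹ K⁴.
P = 0.79 × 5.67×10⁻⁸ × 0.07645 × 5.943×10¹¹.

P ≈ 2040 W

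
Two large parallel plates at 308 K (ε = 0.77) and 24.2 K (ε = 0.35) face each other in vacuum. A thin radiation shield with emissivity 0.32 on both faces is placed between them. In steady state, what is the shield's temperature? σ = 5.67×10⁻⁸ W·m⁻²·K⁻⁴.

In steady state the net flux on the hot side equals that on the cold side.
σ(T₁⁴−T_s⁴)/D₁ = σ(T_s⁴−T₂⁴)/D₂, with D₁ = 1/ε₁+1/ε_s−1 = 3.424, D₂ = 1/ε_s+1/ε₂−1 = 4.982.
Solve for T_s⁴: T_s⁴ = (D₂·T₁⁴ + D₁·T₂⁴)/(D₁+D₂) = 5.334×10⁹ K⁴.

T_s ≈ 270 K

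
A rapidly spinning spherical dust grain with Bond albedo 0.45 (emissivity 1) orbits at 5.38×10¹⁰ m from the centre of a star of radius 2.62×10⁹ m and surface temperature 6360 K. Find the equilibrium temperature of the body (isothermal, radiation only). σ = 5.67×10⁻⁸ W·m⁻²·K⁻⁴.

T ≈ 855 K

The star's surface emits σT_*⁴; at distance d the flux is S = σT_*⁴(R_*/d)².
S = 5.67×10⁻⁸·(6360)⁴·(2.62×10⁹/5.38×10¹⁰)² = 2.200×10⁵ W/m².
For an isothermal sphere T⁴ = (1−a)S/(4σ) = 5.335×10¹¹ K⁴.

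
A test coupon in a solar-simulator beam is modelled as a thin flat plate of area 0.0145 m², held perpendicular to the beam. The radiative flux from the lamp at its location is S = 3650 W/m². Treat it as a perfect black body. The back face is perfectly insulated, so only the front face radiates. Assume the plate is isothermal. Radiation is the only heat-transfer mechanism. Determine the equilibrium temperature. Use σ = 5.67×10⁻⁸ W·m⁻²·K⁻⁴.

At equilibrium, absorbed power = emitted power.
Absorbing cross-section = A = 0.01450 m²; emitting surface = A = 0.01450 m² (ratio 1).
S·A_cross = εσ·A_surf·T⁴  ⇒  T⁴ = S/(1σ).
T⁴ = 1.00·3650/(1·5.67×10⁻⁸) = 6.437×10¹⁰ K⁴.
T = (6.437×10¹⁰)^(1/4).

T ≈ 504 K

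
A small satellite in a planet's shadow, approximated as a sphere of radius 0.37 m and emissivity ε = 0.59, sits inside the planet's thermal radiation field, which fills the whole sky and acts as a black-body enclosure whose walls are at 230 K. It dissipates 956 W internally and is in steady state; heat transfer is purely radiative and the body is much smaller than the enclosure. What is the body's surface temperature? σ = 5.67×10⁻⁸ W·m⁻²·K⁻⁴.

For a small grey body in a large enclosure, net radiated power = εσA(T⁴ − T_w⁴).
Steady state: P = εσA(T⁴ − T_w⁴) with A = 4πr² = 1.720 m².
T⁴ = P/(εσA) + T_w⁴ = 956/(0.59·5.67×10⁻⁸·1.720) + (230)⁴
    = 1.661×10¹⁰ + 2.798×10⁹ = 1.941×10¹⁰ K⁴.

T ≈ 373 K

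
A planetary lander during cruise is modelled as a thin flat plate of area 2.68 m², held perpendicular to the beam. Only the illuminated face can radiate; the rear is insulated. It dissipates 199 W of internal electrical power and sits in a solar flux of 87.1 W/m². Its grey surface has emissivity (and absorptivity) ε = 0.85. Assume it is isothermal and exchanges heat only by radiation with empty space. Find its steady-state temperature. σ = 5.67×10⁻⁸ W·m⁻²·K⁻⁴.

At steady state, absorbed solar power + internal power = radiated power.
Absorbed: α·S·A_cross = 0.85·87.1·2.680 = 198.4 W (cross-section A).
Total input = 198.4 + 199 = 397.4 W.
Radiated: εσ·A_surf·T⁴ with A_surf = A = 2.680 m².
T⁴ = 397.4/(0.85·5.67×10⁻⁸·2.680) = 3.077×10⁹ K⁴.

T ≈ 236 K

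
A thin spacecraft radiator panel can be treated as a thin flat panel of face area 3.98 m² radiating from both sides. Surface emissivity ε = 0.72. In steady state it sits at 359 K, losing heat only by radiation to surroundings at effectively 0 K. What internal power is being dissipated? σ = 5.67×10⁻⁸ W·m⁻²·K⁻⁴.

P ≈ 5400 W

Steady state: P = εσA T⁴.
A = 2·3.98 = 7.960 m²; T⁴ = (359)⁴ = 1.661×10¹⁰ K⁴.
P = 0.72 × 5.67×10⁻⁸ × 7.960 × 1.661×10¹⁰.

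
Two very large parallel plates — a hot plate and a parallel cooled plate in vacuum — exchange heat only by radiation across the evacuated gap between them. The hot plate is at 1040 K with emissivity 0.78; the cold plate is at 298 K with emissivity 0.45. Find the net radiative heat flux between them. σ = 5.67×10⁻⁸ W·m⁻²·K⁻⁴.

For two infinite grey parallel plates, q = σ(T₁⁴ − T₂⁴)/(1/ε₁ + 1/ε₂ − 1).
T₁⁴ − T₂⁴ = 1.170×10¹² − 7.886×10⁹ = 1.162×10¹² K⁴.
1/ε₁ + 1/ε₂ − 1 = 1.282 + 2.222 − 1 = 2.504.
q = 5.67×10⁻⁸ × 1.162×10¹² / 2.504.

q ≈ 26300 W/m²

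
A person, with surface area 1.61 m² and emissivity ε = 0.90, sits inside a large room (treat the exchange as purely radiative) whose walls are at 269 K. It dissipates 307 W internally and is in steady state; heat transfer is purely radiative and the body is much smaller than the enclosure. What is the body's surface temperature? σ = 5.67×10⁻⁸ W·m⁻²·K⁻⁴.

T ≈ 308 K

For a small grey body in a large enclosure, net radiated power = εσA(T⁴ − T_w⁴).
Steady state: P = εσA(T⁴ − T_w⁴) with A = 1.61 m².
T⁴ = P/(εσA) + T_w⁴ = 307/(0.90·5.67×10⁻⁸·1.610) + (269)⁴
    = 3.737×10⁹ + 5.236×10⁹ = 8.973×10⁹ K⁴.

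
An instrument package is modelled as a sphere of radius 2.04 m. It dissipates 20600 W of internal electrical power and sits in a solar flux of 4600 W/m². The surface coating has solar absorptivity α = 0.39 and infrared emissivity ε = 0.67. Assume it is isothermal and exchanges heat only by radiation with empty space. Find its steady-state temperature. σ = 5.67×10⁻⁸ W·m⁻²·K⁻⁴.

T ≈ 386 K

At steady state, absorbed solar power + internal power = radiated power.
Absorbed: α·S·A_cross = 0.39·4600·13.07 = 23450 W (cross-section πr²).
Total input = 23450 + 20600 = 44050 W.
Radiated: εσ·A_surf·T⁴ with A_surf = 4πr² = 52.30 m².
T⁴ = 44050/(0.67·5.67×10⁻⁸·52.30) = 2.218×10¹⁰ K⁴.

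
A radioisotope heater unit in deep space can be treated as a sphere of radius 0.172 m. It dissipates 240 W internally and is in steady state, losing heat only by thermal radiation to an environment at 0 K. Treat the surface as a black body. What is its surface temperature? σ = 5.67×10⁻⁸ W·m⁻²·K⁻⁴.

Steady state: internal power = radiated power, P = εσA T⁴.
Radiating area A = 4πr² = 0.3718 m².
T⁴ = P/(εσA) = 240/(1.0·5.67×10⁻⁸·0.3718) = 1.139×10¹⁰ K⁴.
T = (1.139×10¹⁰)^(1/4).

T ≈ 327 K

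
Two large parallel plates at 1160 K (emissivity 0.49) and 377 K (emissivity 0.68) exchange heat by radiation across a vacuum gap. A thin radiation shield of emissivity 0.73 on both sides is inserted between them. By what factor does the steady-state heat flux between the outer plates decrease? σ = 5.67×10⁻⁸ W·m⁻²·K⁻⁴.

Without shield: q₀ = σΔ(T⁴)/(1/ε₁+1/ε₂−1) with denominator 2.511.
With shield the two gaps are in series; the resistances add: (1/ε₁+1/ε_s−1)+(1/ε_s+1/ε₂−1) = 2.411+1.840 = 4.251.
Heat-flux ratio q₀/q = 4.251/2.511.

factor ≈ 1.69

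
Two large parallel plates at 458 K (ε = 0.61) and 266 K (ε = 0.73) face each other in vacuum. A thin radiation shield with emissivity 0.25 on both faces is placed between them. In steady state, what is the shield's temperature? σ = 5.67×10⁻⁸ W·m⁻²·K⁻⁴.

T_s ≈ 393 K

In steady state the net flux on the hot side equals that on the cold side.
σ(T₁⁴−T_s⁴)/D₁ = σ(T_s⁴−T₂⁴)/D₂, with D₁ = 1/ε₁+1/ε_s−1 = 4.639, D₂ = 1/ε_s+1/ε₂−1 = 4.370.
Solve for T_s⁴: T_s⁴ = (D₂·T₁⁴ + D₁·T₂⁴)/(D₁+D₂) = 2.392×10¹⁰ K⁴.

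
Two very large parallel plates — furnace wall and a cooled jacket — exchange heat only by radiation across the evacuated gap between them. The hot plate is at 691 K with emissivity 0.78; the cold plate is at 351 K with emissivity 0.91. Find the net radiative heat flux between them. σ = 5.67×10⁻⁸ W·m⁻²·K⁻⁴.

q ≈ 8740 W/m²

For two infinite grey parallel plates, q = σ(T₁⁴ − T₂⁴)/(1/ε₁ + 1/ε₂ − 1).
T₁⁴ − T₂⁴ = 2.280×10¹¹ − 1.518×10¹⁰ = 2.128×10¹¹ K⁴.
1/ε₁ + 1/ε₂ − 1 = 1.282 + 1.099 − 1 = 1.381.
q = 5.67×10⁻⁸ × 2.128×10¹¹ / 1.381.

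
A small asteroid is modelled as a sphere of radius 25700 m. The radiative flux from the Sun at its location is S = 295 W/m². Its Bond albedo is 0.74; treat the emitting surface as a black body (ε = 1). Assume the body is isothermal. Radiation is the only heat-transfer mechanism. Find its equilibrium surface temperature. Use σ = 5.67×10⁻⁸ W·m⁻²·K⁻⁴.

At equilibrium, absorbed power = emitted power.
Absorbing cross-section = πr² = 2.075×10⁹ m²; emitting surface = 4πr² = 8.300×10⁹ m² (ratio 4).
(1−a)S·A_cross = εσ·A_surf·T⁴  ⇒  T⁴ = (1−a)S/(4σ).
T⁴ = 0.260·295/(4·5.67×10⁻⁸) = 3.382×10⁸ K⁴.
T = (3.382×10⁸)^(1/4).

T ≈ 136 K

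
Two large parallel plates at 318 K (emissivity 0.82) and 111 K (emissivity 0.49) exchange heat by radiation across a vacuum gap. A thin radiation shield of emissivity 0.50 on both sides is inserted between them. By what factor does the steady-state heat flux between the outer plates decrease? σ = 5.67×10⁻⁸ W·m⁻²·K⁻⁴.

Without shield: q₀ = σΔ(T⁴)/(1/ε₁+1/ε₂−1) with denominator 2.260.
With shield the two gaps are in series; the resistances add: (1/ε₁+1/ε_s−1)+(1/ε_s+1/ε₂−1) = 2.220+3.041 = 5.260.
Heat-flux ratio q₀/q = 5.260/2.260.

factor ≈ 2.33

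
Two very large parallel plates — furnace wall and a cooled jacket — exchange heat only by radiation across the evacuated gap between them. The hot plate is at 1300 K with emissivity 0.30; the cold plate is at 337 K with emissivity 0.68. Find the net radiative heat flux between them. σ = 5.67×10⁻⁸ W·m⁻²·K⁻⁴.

For two infinite grey parallel plates, q = σ(T₁⁴ − T₂⁴)/(1/ε₁ + 1/ε₂ − 1).
T₁⁴ − T₂⁴ = 2.856×10¹² − 1.290×10¹⁰ = 2.843×10¹² K⁴.
1/ε₁ + 1/ε₂ − 1 = 3.333 + 1.471 − 1 = 3.804.
q = 5.67×10⁻⁸ × 2.843×10¹² / 3.804.

q ≈ 42400 W/m²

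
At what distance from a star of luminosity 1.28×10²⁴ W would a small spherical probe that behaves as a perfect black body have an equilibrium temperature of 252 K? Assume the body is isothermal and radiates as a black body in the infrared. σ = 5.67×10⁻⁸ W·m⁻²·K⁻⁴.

For an isothermal black-emitting sphere, (1−a)S·πr² = σ·4πr²·T⁴ ⇒ S = 4σT⁴/(1−a).
S = 4·5.67×10⁻⁸·(252)⁴/1.00 = 914.6 W/m².
Flux falls as S = L/(4πd²), so d = √(L/(4πS)) = √(1.28×10²⁴/(4π·914.6)).

d ≈ 1.06×10¹⁰ m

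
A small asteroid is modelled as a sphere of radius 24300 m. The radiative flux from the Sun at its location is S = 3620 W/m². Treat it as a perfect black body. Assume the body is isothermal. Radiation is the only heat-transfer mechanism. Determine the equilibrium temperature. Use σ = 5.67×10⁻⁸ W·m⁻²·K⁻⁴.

T ≈ 355 K

At equilibrium, absorbed power = emitted power.
Absorbing cross-section = πr² = 1.855×10⁹ m²; emitting surface = 4πr² = 7.420×10⁹ m² (ratio 4).
S·A_cross = εσ·A_surf·T⁴  ⇒  T⁴ = S/(4σ).
T⁴ = 1.00·3620/(4·5.67×10⁻⁸) = 1.596×10¹⁰ K⁴.
T = (1.596×10¹⁰)^(1/4).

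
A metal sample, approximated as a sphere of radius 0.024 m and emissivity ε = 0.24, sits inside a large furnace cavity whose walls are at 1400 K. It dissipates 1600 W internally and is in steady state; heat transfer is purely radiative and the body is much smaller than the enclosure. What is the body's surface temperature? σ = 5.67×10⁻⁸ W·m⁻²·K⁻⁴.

T ≈ 2120 K

For a small grey body in a large enclosure, net radiated power = εσA(T⁴ − T_w⁴).
Steady state: P = εσA(T⁴ − T_w⁴) with A = 4πr² = 0.007238 m².
T⁴ = P/(εσA) + T_w⁴ = 1600/(0.24·5.67×10⁻⁸·0.007238) + (1400)⁴
    = 1.624×10¹³ + 3.842×10¹² = 2.009×10¹³ K⁴.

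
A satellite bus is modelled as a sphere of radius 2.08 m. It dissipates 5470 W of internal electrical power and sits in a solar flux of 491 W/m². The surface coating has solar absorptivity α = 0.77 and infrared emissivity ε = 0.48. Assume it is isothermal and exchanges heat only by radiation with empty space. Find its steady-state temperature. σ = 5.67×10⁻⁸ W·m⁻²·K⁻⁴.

At steady state, absorbed solar power + internal power = radiated power.
Absorbed: α·S·A_cross = 0.77·491·13.59 = 5139 W (cross-section πr²).
Total input = 5139 + 5470 = 10610 W.
Radiated: εσ·A_surf·T⁴ with A_surf = 4πr² = 54.37 m².
T⁴ = 10610/(0.48·5.67×10⁻⁸·54.37) = 7.170×10⁹ K⁴.

T ≈ 291 K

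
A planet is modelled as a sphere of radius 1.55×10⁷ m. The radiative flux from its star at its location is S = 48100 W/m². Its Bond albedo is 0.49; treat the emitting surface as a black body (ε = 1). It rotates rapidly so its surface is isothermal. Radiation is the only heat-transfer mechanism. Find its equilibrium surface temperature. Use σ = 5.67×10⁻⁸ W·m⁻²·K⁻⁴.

T ≈ 573 K

At equilibrium, absorbed power = emitted power.
Absorbing cross-section = πr² = 7.548×10¹⁴ m²; emitting surface = 4πr² = 3.019×10¹⁵ m² (ratio 4).
(1−a)S·A_cross = εσ·A_surf·T⁴  ⇒  T⁴ = (1−a)S/(4σ).
T⁴ = 0.510·48100/(4·5.67×10⁻⁸) = 1.082×10¹¹ K⁴.
T = (1.082×10¹¹)^(1/4).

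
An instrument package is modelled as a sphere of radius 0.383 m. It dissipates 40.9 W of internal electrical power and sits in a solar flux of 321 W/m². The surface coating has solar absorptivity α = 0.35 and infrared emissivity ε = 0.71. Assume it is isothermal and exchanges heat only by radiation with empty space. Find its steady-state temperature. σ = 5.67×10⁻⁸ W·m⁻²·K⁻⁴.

T ≈ 188 K

At steady state, absorbed solar power + internal power = radiated power.
Absorbed: α·S·A_cross = 0.35·321·0.4608 = 51.78 W (cross-section πr²).
Total input = 51.78 + 40.9 = 92.68 W.
Radiated: εσ·A_surf·T⁴ with A_surf = 4πr² = 1.843 m².
T⁴ = 92.68/(0.71·5.67×10⁻⁸·1.843) = 1.249×10⁹ K⁴.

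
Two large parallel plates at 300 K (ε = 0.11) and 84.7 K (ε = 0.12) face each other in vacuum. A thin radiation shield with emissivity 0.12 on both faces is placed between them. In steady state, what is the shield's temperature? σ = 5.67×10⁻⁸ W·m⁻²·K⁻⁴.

T_s ≈ 251 K

In steady state the net flux on the hot side equals that on the cold side.
σ(T₁⁴−T_s⁴)/D₁ = σ(T_s⁴−T₂⁴)/D₂, with D₁ = 1/ε₁+1/ε_s−1 = 16.42, D₂ = 1/ε_s+1/ε₂−1 = 15.67.
Solve for T_s⁴: T_s⁴ = (D₂·T₁⁴ + D₁·T₂⁴)/(D₁+D₂) = 3.981×10⁹ K⁴.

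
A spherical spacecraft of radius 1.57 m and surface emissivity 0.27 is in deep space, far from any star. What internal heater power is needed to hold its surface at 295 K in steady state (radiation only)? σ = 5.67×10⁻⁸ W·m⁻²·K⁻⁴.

P ≈ 3590 W

P = εσ·4πr²·T⁴.
4πr² = 30.97 m²; T⁴ = 7.573×10⁹ K⁴.
P = 0.27·5.67×10⁻⁸·30.97·7.573×10⁹.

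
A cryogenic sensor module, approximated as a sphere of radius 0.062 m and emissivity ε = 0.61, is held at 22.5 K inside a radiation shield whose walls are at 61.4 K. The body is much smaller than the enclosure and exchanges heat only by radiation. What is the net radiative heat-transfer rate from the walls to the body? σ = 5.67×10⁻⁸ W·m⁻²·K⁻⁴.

P_net ≈ 0.0233 W

For a small grey body in a large enclosure: P_net = εσA(T_body⁴ − T_wall⁴).
A = 4πr² = 0.04831 m²; T_body⁴ − T_wall⁴ = 2.563×10⁵ − 1.421×10⁷ = -1.396×10⁷ K⁴.
|P_net| = 0.61·5.67×10⁻⁸·0.04831·1.396×10⁷.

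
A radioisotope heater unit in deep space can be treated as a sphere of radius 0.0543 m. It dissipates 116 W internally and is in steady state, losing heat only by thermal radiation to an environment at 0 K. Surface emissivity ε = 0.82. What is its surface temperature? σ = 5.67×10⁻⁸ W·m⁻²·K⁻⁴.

Steady state: internal power = radiated power, P = εσA T⁴.
Radiating area A = 4πr² = 0.03705 m².
T⁴ = P/(εσA) = 116/(0.82·5.67×10⁻⁸·0.03705) = 6.734×10¹⁰ K⁴.
T = (6.734×10¹⁰)^(1/4).

T ≈ 509 K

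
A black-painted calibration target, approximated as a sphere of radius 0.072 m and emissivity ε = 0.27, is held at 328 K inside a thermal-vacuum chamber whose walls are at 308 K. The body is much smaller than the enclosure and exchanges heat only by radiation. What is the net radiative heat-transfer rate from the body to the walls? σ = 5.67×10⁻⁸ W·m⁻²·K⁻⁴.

For a small grey body in a large enclosure: P_net = εσA(T_body⁴ − T_wall⁴).
A = 4πr² = 0.06514 m²; T_body⁴ − T_wall⁴ = 1.157×10¹⁰ − 8.999×10⁹ = 2.575×10⁹ K⁴.
|P_net| = 0.27·5.67×10⁻⁸·0.06514·2.575×10⁹.

P_net ≈ 2.57 W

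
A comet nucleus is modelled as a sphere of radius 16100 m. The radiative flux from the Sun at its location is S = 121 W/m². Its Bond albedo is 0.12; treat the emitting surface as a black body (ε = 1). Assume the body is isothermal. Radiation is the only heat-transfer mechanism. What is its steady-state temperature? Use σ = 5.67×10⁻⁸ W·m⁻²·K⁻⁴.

At equilibrium, absorbed power = emitted power.
Absorbing cross-section = πr² = 8.143×10⁸ m²; emitting surface = 4πr² = 3.257×10⁹ m² (ratio 4).
(1−a)S·A_cross = εσ·A_surf·T⁴  ⇒  T⁴ = (1−a)S/(4σ).
T⁴ = 0.880·121/(4·5.67×10⁻⁸) = 4.695×10⁸ K⁴.
T = (4.695×10⁸)^(1/4).

T ≈ 147 K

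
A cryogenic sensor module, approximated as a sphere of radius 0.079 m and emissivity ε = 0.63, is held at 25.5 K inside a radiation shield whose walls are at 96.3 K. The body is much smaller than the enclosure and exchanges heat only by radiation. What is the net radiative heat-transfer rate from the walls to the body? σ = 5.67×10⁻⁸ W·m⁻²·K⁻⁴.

For a small grey body in a large enclosure: P_net = εσA(T_body⁴ − T_wall⁴).
A = 4πr² = 0.07843 m²; T_body⁴ − T_wall⁴ = 4.228×10⁵ − 8.600×10⁷ = -8.558×10⁷ K⁴.
|P_net| = 0.63·5.67×10⁻⁸·0.07843·8.558×10⁷.

P_net ≈ 0.240 W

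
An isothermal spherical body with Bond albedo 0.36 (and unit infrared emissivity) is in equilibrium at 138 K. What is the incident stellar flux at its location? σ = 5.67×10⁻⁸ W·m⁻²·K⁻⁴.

(1−a)S·πr² = σ·4πr²·T⁴ ⇒ S = 4σT⁴/(1−a).
S = 4·5.67×10⁻⁸·3.627×10⁸/0.640.

S ≈ 129 W/m²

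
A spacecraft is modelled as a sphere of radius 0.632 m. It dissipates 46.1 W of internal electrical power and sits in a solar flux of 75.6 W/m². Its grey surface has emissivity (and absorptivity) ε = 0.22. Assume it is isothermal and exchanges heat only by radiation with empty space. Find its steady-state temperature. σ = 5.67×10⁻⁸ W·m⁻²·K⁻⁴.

At steady state, absorbed solar power + internal power = radiated power.
Absorbed: α·S·A_cross = 0.22·75.6·1.255 = 20.87 W (cross-section πr²).
Total input = 20.87 + 46.1 = 66.97 W.
Radiated: εσ·A_surf·T⁴ with A_surf = 4πr² = 5.019 m².
T⁴ = 66.97/(0.22·5.67×10⁻⁸·5.019) = 1.070×10⁹ K⁴.

T ≈ 181 K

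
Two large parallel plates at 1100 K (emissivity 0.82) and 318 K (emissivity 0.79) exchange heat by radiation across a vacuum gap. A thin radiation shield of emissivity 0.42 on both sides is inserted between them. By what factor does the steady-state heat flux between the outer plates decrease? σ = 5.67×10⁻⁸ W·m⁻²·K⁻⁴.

factor ≈ 3.53

Without shield: q₀ = σΔ(T⁴)/(1/ε₁+1/ε₂−1) with denominator 1.485.
With shield the two gaps are in series; the resistances add: (1/ε₁+1/ε_s−1)+(1/ε_s+1/ε₂−1) = 2.600+2.647 = 5.247.
Heat-flux ratio q₀/q = 5.247/1.485.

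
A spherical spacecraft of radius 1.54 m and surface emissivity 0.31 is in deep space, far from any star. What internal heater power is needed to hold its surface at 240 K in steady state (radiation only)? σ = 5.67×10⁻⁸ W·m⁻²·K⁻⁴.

P = εσ·4πr²·T⁴.
4πr² = 29.80 m²; T⁴ = 3.318×10⁹ K⁴.
P = 0.31·5.67×10⁻⁸·29.80·3.318×10⁹.

P ≈ 1740 W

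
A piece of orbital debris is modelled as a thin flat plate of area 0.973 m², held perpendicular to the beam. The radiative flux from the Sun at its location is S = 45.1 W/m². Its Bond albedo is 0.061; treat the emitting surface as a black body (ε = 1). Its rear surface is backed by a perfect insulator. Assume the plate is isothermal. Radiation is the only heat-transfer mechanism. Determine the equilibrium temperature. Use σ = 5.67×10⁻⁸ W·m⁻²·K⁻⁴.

T ≈ 165 K

At equilibrium, absorbed power = emitted power.
Absorbing cross-section = A = 0.9730 m²; emitting surface = A = 0.9730 m² (ratio 1).
(1−a)S·A_cross = εσ·A_surf·T⁴  ⇒  T⁴ = (1−a)S/(1σ).
T⁴ = 0.939·45.1/(1·5.67×10⁻⁸) = 7.469×10⁸ K⁴.
T = (7.469×10⁸)^(1/4).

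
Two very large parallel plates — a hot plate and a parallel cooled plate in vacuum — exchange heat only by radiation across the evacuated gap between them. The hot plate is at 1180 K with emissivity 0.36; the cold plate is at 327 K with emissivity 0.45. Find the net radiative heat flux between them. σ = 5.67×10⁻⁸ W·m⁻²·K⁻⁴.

q ≈ 27300 W/m²

For two infinite grey parallel plates, q = σ(T₁⁴ − T₂⁴)/(1/ε₁ + 1/ε₂ − 1).
T₁⁴ − T₂⁴ = 1.939×10¹² − 1.143×10¹⁰ = 1.927×10¹² K⁴.
1/ε₁ + 1/ε₂ − 1 = 2.778 + 2.222 − 1 = 4.000.
q = 5.67×10⁻⁸ × 1.927×10¹² / 4.000.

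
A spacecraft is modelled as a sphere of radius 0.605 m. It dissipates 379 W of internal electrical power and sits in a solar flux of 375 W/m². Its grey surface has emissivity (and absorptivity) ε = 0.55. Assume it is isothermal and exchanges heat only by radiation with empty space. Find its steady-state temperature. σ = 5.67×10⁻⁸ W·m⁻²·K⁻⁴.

At steady state, absorbed solar power + internal power = radiated power.
Absorbed: α·S·A_cross = 0.55·375·1.150 = 237.2 W (cross-section πr²).
Total input = 237.2 + 379 = 616.2 W.
Radiated: εσ·A_surf·T⁴ with A_surf = 4πr² = 4.600 m².
T⁴ = 616.2/(0.55·5.67×10⁻⁸·4.600) = 4.296×10⁹ K⁴.

T ≈ 256 K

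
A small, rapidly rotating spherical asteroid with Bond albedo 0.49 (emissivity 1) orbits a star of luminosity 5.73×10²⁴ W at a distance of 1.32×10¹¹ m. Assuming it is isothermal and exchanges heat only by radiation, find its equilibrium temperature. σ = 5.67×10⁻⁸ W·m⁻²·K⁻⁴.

T ≈ 87.6 K

First find the stellar flux at distance d: S = L/(4πd²) = 5.73×10²⁴/(4π·(1.32×10¹¹)²) = 26.17 W/m².
For an isothermal sphere, absorbed (1−a)S·πr² = emitted σ·4πr²·T⁴, so T⁴ = (1−a)S/(4σ).
T⁴ = 0.510·26.17/(4·5.67×10⁻⁸) = 5.885×10⁷ K⁴.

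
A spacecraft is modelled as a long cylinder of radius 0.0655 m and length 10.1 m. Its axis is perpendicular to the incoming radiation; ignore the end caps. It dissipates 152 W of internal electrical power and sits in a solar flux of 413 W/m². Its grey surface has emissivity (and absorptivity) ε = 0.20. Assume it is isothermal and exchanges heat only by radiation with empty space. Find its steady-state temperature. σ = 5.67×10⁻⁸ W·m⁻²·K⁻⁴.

T ≈ 273 K

At steady state, absorbed solar power + internal power = radiated power.
Absorbed: α·S·A_cross = 0.20·413·1.323 = 109.3 W (cross-section 2rL).
Total input = 109.3 + 152 = 261.3 W.
Radiated: εσ·A_surf·T⁴ with A_surf = 2πrL = 4.157 m².
T⁴ = 261.3/(0.20·5.67×10⁻⁸·4.157) = 5.543×10⁹ K⁴.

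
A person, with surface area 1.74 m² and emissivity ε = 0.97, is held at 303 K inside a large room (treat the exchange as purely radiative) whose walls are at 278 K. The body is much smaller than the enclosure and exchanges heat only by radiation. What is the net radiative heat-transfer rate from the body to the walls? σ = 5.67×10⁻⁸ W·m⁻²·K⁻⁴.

For a small grey body in a large enclosure: P_net = εσA(T_body⁴ − T_wall⁴).
A = 1.74 m²; T_body⁴ − T_wall⁴ = 8.429×10⁹ − 5.973×10⁹ = 2.456×10⁹ K⁴.
|P_net| = 0.97·5.67×10⁻⁸·1.740·2.456×10⁹.

P_net ≈ 235 W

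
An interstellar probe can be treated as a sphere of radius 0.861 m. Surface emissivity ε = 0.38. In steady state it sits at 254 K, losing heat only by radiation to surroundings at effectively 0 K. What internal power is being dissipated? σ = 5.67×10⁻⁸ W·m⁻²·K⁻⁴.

P ≈ 835 W

Steady state: P = εσA T⁴.
A = 4πr² = 9.316 m²; T⁴ = (254)⁴ = 4.162×10⁹ K⁴.
P = 0.38 × 5.67×10⁻⁸ × 9.316 × 4.162×10⁹.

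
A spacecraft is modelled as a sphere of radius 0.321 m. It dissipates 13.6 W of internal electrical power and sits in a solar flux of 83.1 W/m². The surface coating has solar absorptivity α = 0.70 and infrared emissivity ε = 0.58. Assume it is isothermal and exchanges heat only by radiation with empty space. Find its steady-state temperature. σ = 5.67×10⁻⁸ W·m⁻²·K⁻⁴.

At steady state, absorbed solar power + internal power = radiated power.
Absorbed: α·S·A_cross = 0.70·83.1·0.3237 = 18.83 W (cross-section πr²).
Total input = 18.83 + 13.6 = 32.43 W.
Radiated: εσ·A_surf·T⁴ with A_surf = 4πr² = 1.295 m².
T⁴ = 32.43/(0.58·5.67×10⁻⁸·1.295) = 7.616×10⁸ K⁴.

T ≈ 166 K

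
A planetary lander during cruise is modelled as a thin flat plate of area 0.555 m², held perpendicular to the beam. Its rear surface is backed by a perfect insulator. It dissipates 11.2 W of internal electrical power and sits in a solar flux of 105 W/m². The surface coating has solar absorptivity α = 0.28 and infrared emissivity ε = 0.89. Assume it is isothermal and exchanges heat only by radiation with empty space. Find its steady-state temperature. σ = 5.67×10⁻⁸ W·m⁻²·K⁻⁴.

At steady state, absorbed solar power + internal power = radiated power.
Absorbed: α·S·A_cross = 0.28·105·0.5550 = 16.32 W (cross-section A).
Total input = 16.32 + 11.2 = 27.52 W.
Radiated: εσ·A_surf·T⁴ with A_surf = A = 0.5550 m².
T⁴ = 27.52/(0.89·5.67×10⁻⁸·0.5550) = 9.825×10⁸ K⁴.

T ≈ 177 K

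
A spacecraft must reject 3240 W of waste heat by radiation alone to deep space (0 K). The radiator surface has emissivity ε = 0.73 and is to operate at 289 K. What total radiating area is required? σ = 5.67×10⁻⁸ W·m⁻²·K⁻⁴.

A ≈ 11.2 m²

P = εσA T⁴ ⇒ A = P/(εσT⁴).
T⁴ = 6.976×10⁹ K⁴.
A = 3240/(0.73 × 5.67×10⁻⁸ × 6.976×10⁹).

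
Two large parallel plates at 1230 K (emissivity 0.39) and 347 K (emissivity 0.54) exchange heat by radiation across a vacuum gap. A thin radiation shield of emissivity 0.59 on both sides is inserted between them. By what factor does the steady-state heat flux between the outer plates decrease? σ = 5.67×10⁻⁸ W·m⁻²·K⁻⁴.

factor ≈ 1.70

Without shield: q₀ = σΔ(T⁴)/(1/ε₁+1/ε₂−1) with denominator 3.416.
With shield the two gaps are in series; the resistances add: (1/ε₁+1/ε_s−1)+(1/ε_s+1/ε₂−1) = 3.259+2.547 = 5.806.
Heat-flux ratio q₀/q = 5.806/3.416.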